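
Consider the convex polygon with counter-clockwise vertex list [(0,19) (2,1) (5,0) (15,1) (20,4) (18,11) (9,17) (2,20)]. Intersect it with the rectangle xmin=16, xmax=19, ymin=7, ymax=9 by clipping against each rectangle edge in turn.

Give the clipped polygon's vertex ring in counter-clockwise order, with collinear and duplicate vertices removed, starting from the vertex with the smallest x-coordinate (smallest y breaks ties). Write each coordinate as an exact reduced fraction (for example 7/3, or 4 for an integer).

1. After x ≥ 16: [(16,8/5) (20,4) (18,11) (16,37/3)]
2. After x ≤ 19: [(16,8/5) (19,17/5) (19,15/2) (18,11) (16,37/3)]
3. After y ≥ 7: [(16,7) (19,7) (19,15/2) (18,11) (16,37/3)]
4. After y ≤ 9: [(16,9) (16,7) (19,7) (19,15/2) (130/7,9)]
5. Canonical ring: [(16,7) (19,7) (19,15/2) (130/7,9) (16,9)]

Clipped polygon: [(16,7) (19,7) (19,15/2) (130/7,9) (16,9)]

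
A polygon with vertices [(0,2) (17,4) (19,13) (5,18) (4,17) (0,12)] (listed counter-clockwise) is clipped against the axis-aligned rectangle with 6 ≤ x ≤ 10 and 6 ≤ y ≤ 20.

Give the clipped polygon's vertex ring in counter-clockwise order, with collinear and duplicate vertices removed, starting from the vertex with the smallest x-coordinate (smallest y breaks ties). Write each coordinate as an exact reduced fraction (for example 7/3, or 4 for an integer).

1. After x ≥ 6: [(6,46/17) (17,4) (19,13) (6,247/14)]
2. After x ≤ 10: [(6,46/17) (10,54/17) (10,227/14) (6,247/14)]
3. After y ≥ 6: [(6,6) (10,6) (10,227/14) (6,247/14)]
4. After y ≤ 20: [(6,6) (10,6) (10,227/14) (6,247/14)]
5. Canonical ring: [(6,6) (10,6) (10,227/14) (6,247/14)]

Clipped polygon: [(6,6) (10,6) (10,227/14) (6,247/14)]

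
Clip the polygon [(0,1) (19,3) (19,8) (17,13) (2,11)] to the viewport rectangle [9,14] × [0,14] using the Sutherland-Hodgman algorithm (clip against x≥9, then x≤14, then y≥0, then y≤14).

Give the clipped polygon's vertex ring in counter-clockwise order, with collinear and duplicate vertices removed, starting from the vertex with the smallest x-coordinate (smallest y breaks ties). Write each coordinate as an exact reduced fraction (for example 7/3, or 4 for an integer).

1. After x ≥ 9: [(9,37/19) (19,3) (19,8) (17,13) (9,179/15)]
2. After x ≤ 14: [(9,37/19) (14,47/19) (14,63/5) (9,179/15)]
3. After y ≥ 0: [(9,37/19) (14,47/19) (14,63/5) (9,179/15)]
4. After y ≤ 14: [(9,37/19) (14,47/19) (14,63/5) (9,179/15)]
5. Canonical ring: [(9,37/19) (14,47/19) (14,63/5) (9,179/15)]

Clipped polygon: [(9,37/19) (14,47/19) (14,63/5) (9,179/15)]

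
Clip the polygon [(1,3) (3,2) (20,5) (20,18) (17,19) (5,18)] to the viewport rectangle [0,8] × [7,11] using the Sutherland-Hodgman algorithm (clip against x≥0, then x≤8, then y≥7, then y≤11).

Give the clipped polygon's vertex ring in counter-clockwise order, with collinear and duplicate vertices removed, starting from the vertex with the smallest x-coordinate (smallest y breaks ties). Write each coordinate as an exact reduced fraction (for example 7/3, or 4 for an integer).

1. After x ≥ 0: [(1,3) (3,2) (20,5) (20,18) (17,19) (5,18)]
2. After x ≤ 8: [(1,3) (3,2) (8,49/17) (8,73/4) (5,18)]
3. After y ≥ 7: [(31/15,7) (8,7) (8,73/4) (5,18)]
4. After y ≤ 11: [(47/15,11) (31/15,7) (8,7) (8,11)]
5. Canonical ring: [(31/15,7) (8,7) (8,11) (47/15,11)]

Clipped polygon: [(31/15,7) (8,7) (8,11) (47/15,11)]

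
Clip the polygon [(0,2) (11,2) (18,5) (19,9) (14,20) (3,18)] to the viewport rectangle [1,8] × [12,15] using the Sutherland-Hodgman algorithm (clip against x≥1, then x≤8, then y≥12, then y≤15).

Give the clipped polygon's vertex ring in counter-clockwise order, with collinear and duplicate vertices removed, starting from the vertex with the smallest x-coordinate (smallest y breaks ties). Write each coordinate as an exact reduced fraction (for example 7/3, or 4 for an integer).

Clipped polygon: [(15/8,12) (8,12) (8,15) (39/16,15)]

1. After x ≥ 1: [(1,22/3) (1,2) (11,2) (18,5) (19,9) (14,20) (3,18)]
2. After x ≤ 8: [(1,22/3) (1,2) (8,2) (8,208/11) (3,18)]
3. After y ≥ 12: [(15/8,12) (8,12) (8,208/11) (3,18)]
4. After y ≤ 15: [(39/16,15) (15/8,12) (8,12) (8,15)]
5. Canonical ring: [(15/8,12) (8,12) (8,15) (39/16,15)]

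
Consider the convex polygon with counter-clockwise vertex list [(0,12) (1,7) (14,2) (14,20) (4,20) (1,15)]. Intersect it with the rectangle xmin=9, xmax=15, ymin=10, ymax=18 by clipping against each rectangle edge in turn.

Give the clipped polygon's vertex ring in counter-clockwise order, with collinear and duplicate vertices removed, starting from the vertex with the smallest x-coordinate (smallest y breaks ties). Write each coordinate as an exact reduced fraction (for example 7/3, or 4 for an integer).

1. After x ≥ 9: [(9,51/13) (14,2) (14,20) (9,20)]
2. After x ≤ 15: [(9,51/13) (14,2) (14,20) (9,20)]
3. After y ≥ 10: [(9,10) (14,10) (14,20) (9,20)]
4. After y ≤ 18: [(9,18) (9,10) (14,10) (14,18)]
5. Canonical ring: [(9,10) (14,10) (14,18) (9,18)]

Clipped polygon: [(9,10) (14,10) (14,18) (9,18)]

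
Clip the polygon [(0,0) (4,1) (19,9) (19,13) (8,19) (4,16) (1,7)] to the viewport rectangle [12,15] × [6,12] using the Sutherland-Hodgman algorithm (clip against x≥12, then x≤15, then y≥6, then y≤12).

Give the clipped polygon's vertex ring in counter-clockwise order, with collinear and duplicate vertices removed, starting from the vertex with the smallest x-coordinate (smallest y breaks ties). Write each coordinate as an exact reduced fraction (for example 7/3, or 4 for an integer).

1. After x ≥ 12: [(12,79/15) (19,9) (19,13) (12,185/11)]
2. After x ≤ 15: [(12,79/15) (15,103/15) (15,167/11) (12,185/11)]
3. After y ≥ 6: [(12,6) (107/8,6) (15,103/15) (15,167/11) (12,185/11)]
4. After y ≤ 12: [(12,12) (12,6) (107/8,6) (15,103/15) (15,12)]
5. Canonical ring: [(12,6) (107/8,6) (15,103/15) (15,12) (12,12)]

Clipped polygon: [(12,6) (107/8,6) (15,103/15) (15,12) (12,12)]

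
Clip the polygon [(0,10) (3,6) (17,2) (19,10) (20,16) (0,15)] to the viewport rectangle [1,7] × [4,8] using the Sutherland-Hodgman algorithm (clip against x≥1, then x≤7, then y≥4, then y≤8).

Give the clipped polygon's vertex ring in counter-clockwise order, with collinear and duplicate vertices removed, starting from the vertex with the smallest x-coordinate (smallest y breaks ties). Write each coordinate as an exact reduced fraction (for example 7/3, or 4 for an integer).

1. After x ≥ 1: [(1,26/3) (3,6) (17,2) (19,10) (20,16) (1,301/20)]
2. After x ≤ 7: [(1,26/3) (3,6) (7,34/7) (7,307/20) (1,301/20)]
3. After y ≥ 4: [(1,26/3) (3,6) (7,34/7) (7,307/20) (1,301/20)]
4. After y ≤ 8: [(3/2,8) (3,6) (7,34/7) (7,8)]
5. Canonical ring: [(3/2,8) (3,6) (7,34/7) (7,8)]

Clipped polygon: [(3/2,8) (3,6) (7,34/7) (7,8)]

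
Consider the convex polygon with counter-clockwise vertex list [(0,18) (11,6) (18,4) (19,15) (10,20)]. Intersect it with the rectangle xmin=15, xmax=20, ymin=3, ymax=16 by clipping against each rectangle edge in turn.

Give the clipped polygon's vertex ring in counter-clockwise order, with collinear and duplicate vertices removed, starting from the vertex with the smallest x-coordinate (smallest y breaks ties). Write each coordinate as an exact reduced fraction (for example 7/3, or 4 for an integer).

Clipped polygon: [(15,34/7) (18,4) (19,15) (86/5,16) (15,16)]

1. After x ≥ 15: [(15,34/7) (18,4) (19,15) (15,155/9)]
2. After x ≤ 20: [(15,34/7) (18,4) (19,15) (15,155/9)]
3. After y ≥ 3: [(15,34/7) (18,4) (19,15) (15,155/9)]
4. After y ≤ 16: [(15,16) (15,34/7) (18,4) (19,15) (86/5,16)]
5. Canonical ring: [(15,34/7) (18,4) (19,15) (86/5,16) (15,16)]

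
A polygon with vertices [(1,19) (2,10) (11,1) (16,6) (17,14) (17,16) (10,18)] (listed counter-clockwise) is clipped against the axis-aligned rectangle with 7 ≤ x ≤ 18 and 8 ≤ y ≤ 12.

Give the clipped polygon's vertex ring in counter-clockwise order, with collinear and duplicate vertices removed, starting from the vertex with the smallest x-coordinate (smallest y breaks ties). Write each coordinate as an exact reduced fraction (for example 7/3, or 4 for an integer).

1. After x ≥ 7: [(7,55/3) (7,5) (11,1) (16,6) (17,14) (17,16) (10,18)]
2. After x ≤ 18: [(7,55/3) (7,5) (11,1) (16,6) (17,14) (17,16) (10,18)]
3. After y ≥ 8: [(7,55/3) (7,8) (65/4,8) (17,14) (17,16) (10,18)]
4. After y ≤ 12: [(7,12) (7,8) (65/4,8) (67/4,12)]
5. Canonical ring: [(7,8) (65/4,8) (67/4,12) (7,12)]

Clipped polygon: [(7,8) (65/4,8) (67/4,12) (7,12)]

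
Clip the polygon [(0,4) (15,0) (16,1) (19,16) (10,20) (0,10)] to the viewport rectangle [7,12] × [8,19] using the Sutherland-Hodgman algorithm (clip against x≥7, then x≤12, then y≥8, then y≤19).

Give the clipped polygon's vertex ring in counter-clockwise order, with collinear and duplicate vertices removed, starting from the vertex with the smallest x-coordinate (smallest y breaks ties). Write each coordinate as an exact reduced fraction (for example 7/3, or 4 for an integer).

Clipped polygon: [(7,8) (12,8) (12,19) (9,19) (7,17)]

1. After x ≥ 7: [(7,32/15) (15,0) (16,1) (19,16) (10,20) (7,17)]
2. After x ≤ 12: [(7,32/15) (12,4/5) (12,172/9) (10,20) (7,17)]
3. After y ≥ 8: [(7,8) (12,8) (12,172/9) (10,20) (7,17)]
4. After y ≤ 19: [(7,8) (12,8) (12,19) (9,19) (7,17)]
5. Canonical ring: [(7,8) (12,8) (12,19) (9,19) (7,17)]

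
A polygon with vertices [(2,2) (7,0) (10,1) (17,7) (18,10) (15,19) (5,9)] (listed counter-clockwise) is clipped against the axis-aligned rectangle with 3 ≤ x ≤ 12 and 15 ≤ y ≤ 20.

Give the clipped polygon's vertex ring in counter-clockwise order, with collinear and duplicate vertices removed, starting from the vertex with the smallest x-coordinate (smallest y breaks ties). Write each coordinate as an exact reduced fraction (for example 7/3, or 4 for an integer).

1. After x ≥ 3: [(3,13/3) (3,8/5) (7,0) (10,1) (17,7) (18,10) (15,19) (5,9)]
2. After x ≤ 12: [(3,13/3) (3,8/5) (7,0) (10,1) (12,19/7) (12,16) (5,9)]
3. After y ≥ 15: [(12,15) (12,16) (11,15)]
4. After y ≤ 20: [(12,15) (12,16) (11,15)]
5. Canonical ring: [(11,15) (12,15) (12,16)]

Clipped polygon: [(11,15) (12,15) (12,16)]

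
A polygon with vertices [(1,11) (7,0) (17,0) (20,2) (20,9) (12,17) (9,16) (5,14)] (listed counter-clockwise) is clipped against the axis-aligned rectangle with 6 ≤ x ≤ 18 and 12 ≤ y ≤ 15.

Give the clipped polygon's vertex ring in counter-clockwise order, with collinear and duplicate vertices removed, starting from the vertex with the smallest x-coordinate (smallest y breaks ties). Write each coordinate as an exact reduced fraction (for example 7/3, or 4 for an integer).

1. After x ≥ 6: [(6,11/6) (7,0) (17,0) (20,2) (20,9) (12,17) (9,16) (6,29/2)]
2. After x ≤ 18: [(6,11/6) (7,0) (17,0) (18,2/3) (18,11) (12,17) (9,16) (6,29/2)]
3. After y ≥ 12: [(6,12) (17,12) (12,17) (9,16) (6,29/2)]
4. After y ≤ 15: [(6,12) (17,12) (14,15) (7,15) (6,29/2)]
5. Canonical ring: [(6,12) (17,12) (14,15) (7,15) (6,29/2)]

Clipped polygon: [(6,12) (17,12) (14,15) (7,15) (6,29/2)]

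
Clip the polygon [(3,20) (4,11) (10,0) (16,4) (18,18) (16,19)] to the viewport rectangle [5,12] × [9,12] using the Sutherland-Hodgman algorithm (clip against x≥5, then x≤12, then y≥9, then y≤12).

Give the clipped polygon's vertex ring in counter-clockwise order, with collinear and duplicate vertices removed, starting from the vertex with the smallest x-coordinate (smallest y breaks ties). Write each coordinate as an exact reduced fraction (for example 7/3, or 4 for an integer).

Clipped polygon: [(5,55/6) (56/11,9) (12,9) (12,12) (5,12)]

1. After x ≥ 5: [(5,258/13) (5,55/6) (10,0) (16,4) (18,18) (16,19)]
2. After x ≤ 12: [(12,251/13) (5,258/13) (5,55/6) (10,0) (12,4/3)]
3. After y ≥ 9: [(12,9) (12,251/13) (5,258/13) (5,55/6) (56/11,9)]
4. After y ≤ 12: [(12,9) (12,12) (5,12) (5,55/6) (56/11,9)]
5. Canonical ring: [(5,55/6) (56/11,9) (12,9) (12,12) (5,12)]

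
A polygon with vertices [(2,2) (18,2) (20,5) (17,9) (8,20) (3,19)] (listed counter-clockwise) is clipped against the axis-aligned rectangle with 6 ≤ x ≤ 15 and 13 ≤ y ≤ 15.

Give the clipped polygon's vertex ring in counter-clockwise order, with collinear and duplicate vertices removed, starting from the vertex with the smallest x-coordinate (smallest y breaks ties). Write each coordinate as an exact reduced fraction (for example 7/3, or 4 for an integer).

1. After x ≥ 6: [(6,2) (18,2) (20,5) (17,9) (8,20) (6,98/5)]
2. After x ≤ 15: [(6,2) (15,2) (15,103/9) (8,20) (6,98/5)]
3. After y ≥ 13: [(6,13) (151/11,13) (8,20) (6,98/5)]
4. After y ≤ 15: [(6,15) (6,13) (151/11,13) (133/11,15)]
5. Canonical ring: [(6,13) (151/11,13) (133/11,15) (6,15)]

Clipped polygon: [(6,13) (151/11,13) (133/11,15) (6,15)]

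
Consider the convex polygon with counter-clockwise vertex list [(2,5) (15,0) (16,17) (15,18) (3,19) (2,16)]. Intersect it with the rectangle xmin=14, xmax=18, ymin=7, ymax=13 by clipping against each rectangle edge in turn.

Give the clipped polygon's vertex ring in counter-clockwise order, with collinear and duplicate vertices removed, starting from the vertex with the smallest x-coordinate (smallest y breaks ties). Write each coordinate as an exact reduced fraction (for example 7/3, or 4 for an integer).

Clipped polygon: [(14,7) (262/17,7) (268/17,13) (14,13)]

1. After x ≥ 14: [(14,5/13) (15,0) (16,17) (15,18) (14,217/12)]
2. After x ≤ 18: [(14,5/13) (15,0) (16,17) (15,18) (14,217/12)]
3. After y ≥ 7: [(14,7) (262/17,7) (16,17) (15,18) (14,217/12)]
4. After y ≤ 13: [(14,13) (14,7) (262/17,7) (268/17,13)]
5. Canonical ring: [(14,7) (262/17,7) (268/17,13) (14,13)]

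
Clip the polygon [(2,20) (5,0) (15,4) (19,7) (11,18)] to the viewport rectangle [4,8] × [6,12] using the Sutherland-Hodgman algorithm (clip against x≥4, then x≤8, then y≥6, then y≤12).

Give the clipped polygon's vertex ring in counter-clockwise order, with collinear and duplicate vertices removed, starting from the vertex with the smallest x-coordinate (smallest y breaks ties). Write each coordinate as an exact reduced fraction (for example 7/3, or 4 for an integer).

1. After x ≥ 4: [(4,176/9) (4,20/3) (5,0) (15,4) (19,7) (11,18)]
2. After x ≤ 8: [(8,56/3) (4,176/9) (4,20/3) (5,0) (8,6/5)]
3. After y ≥ 6: [(8,6) (8,56/3) (4,176/9) (4,20/3) (41/10,6)]
4. After y ≤ 12: [(8,6) (8,12) (4,12) (4,20/3) (41/10,6)]
5. Canonical ring: [(4,20/3) (41/10,6) (8,6) (8,12) (4,12)]

Clipped polygon: [(4,20/3) (41/10,6) (8,6) (8,12) (4,12)]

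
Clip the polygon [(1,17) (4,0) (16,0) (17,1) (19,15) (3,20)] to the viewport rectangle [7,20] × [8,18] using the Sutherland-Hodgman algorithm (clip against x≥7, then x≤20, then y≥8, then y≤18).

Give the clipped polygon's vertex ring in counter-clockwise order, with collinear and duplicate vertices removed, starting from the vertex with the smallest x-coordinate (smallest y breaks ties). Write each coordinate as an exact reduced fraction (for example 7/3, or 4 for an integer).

Clipped polygon: [(7,8) (18,8) (19,15) (47/5,18) (7,18)]

1. After x ≥ 7: [(7,0) (16,0) (17,1) (19,15) (7,75/4)]
2. After x ≤ 20: [(7,0) (16,0) (17,1) (19,15) (7,75/4)]
3. After y ≥ 8: [(7,8) (18,8) (19,15) (7,75/4)]
4. After y ≤ 18: [(7,18) (7,8) (18,8) (19,15) (47/5,18)]
5. Canonical ring: [(7,8) (18,8) (19,15) (47/5,18) (7,18)]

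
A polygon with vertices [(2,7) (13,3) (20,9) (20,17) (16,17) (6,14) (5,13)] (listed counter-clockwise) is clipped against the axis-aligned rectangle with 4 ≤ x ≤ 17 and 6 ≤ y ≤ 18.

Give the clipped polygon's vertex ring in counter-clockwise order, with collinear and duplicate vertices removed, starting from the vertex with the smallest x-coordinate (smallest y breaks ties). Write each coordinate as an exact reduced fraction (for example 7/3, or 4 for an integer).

1. After x ≥ 4: [(4,11) (4,69/11) (13,3) (20,9) (20,17) (16,17) (6,14) (5,13)]
2. After x ≤ 17: [(4,11) (4,69/11) (13,3) (17,45/7) (17,17) (16,17) (6,14) (5,13)]
3. After y ≥ 6: [(4,11) (4,69/11) (19/4,6) (33/2,6) (17,45/7) (17,17) (16,17) (6,14) (5,13)]
4. After y ≤ 18: [(4,11) (4,69/11) (19/4,6) (33/2,6) (17,45/7) (17,17) (16,17) (6,14) (5,13)]
5. Canonical ring: [(4,69/11) (19/4,6) (33/2,6) (17,45/7) (17,17) (16,17) (6,14) (5,13) (4,11)]

Clipped polygon: [(4,69/11) (19/4,6) (33/2,6) (17,45/7) (17,17) (16,17) (6,14) (5,13) (4,11)]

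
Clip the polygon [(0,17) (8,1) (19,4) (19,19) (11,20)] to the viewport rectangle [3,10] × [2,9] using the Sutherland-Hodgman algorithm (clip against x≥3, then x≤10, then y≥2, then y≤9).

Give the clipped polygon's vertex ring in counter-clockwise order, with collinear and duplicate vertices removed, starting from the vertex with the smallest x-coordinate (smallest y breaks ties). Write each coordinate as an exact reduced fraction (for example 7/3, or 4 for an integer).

Clipped polygon: [(4,9) (15/2,2) (10,2) (10,9)]

1. After x ≥ 3: [(3,196/11) (3,11) (8,1) (19,4) (19,19) (11,20)]
2. After x ≤ 10: [(10,217/11) (3,196/11) (3,11) (8,1) (10,17/11)]
3. After y ≥ 2: [(10,2) (10,217/11) (3,196/11) (3,11) (15/2,2)]
4. After y ≤ 9: [(10,2) (10,9) (4,9) (15/2,2)]
5. Canonical ring: [(4,9) (15/2,2) (10,2) (10,9)]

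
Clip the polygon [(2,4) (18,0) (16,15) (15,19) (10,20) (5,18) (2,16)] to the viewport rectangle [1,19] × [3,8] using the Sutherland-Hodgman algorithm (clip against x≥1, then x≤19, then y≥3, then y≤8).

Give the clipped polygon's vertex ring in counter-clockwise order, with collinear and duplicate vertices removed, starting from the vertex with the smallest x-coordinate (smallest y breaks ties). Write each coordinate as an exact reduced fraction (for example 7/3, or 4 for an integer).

Clipped polygon: [(2,4) (6,3) (88/5,3) (254/15,8) (2,8)]

1. After x ≥ 1: [(2,4) (18,0) (16,15) (15,19) (10,20) (5,18) (2,16)]
2. After x ≤ 19: [(2,4) (18,0) (16,15) (15,19) (10,20) (5,18) (2,16)]
3. After y ≥ 3: [(2,4) (6,3) (88/5,3) (16,15) (15,19) (10,20) (5,18) (2,16)]
4. After y ≤ 8: [(2,8) (2,4) (6,3) (88/5,3) (254/15,8)]
5. Canonical ring: [(2,4) (6,3) (88/5,3) (254/15,8) (2,8)]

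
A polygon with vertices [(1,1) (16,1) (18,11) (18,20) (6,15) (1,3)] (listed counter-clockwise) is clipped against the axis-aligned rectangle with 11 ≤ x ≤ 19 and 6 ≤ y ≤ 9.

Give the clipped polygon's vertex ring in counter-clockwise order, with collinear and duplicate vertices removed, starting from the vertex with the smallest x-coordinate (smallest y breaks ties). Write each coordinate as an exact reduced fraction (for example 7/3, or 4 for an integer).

Clipped polygon: [(11,6) (17,6) (88/5,9) (11,9)]

1. After x ≥ 11: [(11,1) (16,1) (18,11) (18,20) (11,205/12)]
2. After x ≤ 19: [(11,1) (16,1) (18,11) (18,20) (11,205/12)]
3. After y ≥ 6: [(11,6) (17,6) (18,11) (18,20) (11,205/12)]
4. After y ≤ 9: [(11,9) (11,6) (17,6) (88/5,9)]
5. Canonical ring: [(11,6) (17,6) (88/5,9) (11,9)]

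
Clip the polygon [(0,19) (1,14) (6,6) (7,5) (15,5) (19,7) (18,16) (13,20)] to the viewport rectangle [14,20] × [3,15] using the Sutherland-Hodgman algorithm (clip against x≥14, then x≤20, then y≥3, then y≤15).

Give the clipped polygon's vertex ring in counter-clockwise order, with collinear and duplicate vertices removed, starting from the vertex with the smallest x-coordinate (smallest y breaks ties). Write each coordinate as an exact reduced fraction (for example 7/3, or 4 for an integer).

1. After x ≥ 14: [(14,5) (15,5) (19,7) (18,16) (14,96/5)]
2. After x ≤ 20: [(14,5) (15,5) (19,7) (18,16) (14,96/5)]
3. After y ≥ 3: [(14,5) (15,5) (19,7) (18,16) (14,96/5)]
4. After y ≤ 15: [(14,15) (14,5) (15,5) (19,7) (163/9,15)]
5. Canonical ring: [(14,5) (15,5) (19,7) (163/9,15) (14,15)]

Clipped polygon: [(14,5) (15,5) (19,7) (163/9,15) (14,15)]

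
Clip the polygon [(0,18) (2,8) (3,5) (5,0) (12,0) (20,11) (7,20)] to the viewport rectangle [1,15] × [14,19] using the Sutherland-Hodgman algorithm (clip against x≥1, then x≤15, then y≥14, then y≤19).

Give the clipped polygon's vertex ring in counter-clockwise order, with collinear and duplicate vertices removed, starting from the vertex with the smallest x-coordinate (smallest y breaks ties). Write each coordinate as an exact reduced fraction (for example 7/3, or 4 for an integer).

1. After x ≥ 1: [(1,128/7) (1,13) (2,8) (3,5) (5,0) (12,0) (20,11) (7,20)]
2. After x ≤ 15: [(1,128/7) (1,13) (2,8) (3,5) (5,0) (12,0) (15,33/8) (15,188/13) (7,20)]
3. After y ≥ 14: [(1,128/7) (1,14) (15,14) (15,188/13) (7,20)]
4. After y ≤ 19: [(7/2,19) (1,128/7) (1,14) (15,14) (15,188/13) (76/9,19)]
5. Canonical ring: [(1,14) (15,14) (15,188/13) (76/9,19) (7/2,19) (1,128/7)]

Clipped polygon: [(1,14) (15,14) (15,188/13) (76/9,19) (7/2,19) (1,128/7)]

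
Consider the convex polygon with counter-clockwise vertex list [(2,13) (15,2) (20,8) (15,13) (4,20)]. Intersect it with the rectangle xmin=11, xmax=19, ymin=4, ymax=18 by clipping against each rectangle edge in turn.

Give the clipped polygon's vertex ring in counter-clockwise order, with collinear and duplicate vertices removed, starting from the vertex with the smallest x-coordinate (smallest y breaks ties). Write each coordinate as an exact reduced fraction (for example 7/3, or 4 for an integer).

Clipped polygon: [(11,70/13) (139/11,4) (50/3,4) (19,34/5) (19,9) (15,13) (11,171/11)]

1. After x ≥ 11: [(11,70/13) (15,2) (20,8) (15,13) (11,171/11)]
2. After x ≤ 19: [(11,70/13) (15,2) (19,34/5) (19,9) (15,13) (11,171/11)]
3. After y ≥ 4: [(11,70/13) (139/11,4) (50/3,4) (19,34/5) (19,9) (15,13) (11,171/11)]
4. After y ≤ 18: [(11,70/13) (139/11,4) (50/3,4) (19,34/5) (19,9) (15,13) (11,171/11)]
5. Canonical ring: [(11,70/13) (139/11,4) (50/3,4) (19,34/5) (19,9) (15,13) (11,171/11)]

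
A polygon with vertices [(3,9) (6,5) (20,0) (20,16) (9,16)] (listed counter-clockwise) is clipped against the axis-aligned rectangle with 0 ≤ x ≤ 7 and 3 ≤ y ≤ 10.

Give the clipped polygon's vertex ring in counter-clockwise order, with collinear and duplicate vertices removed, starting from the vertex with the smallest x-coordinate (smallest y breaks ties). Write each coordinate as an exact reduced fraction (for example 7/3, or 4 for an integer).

1. After x ≥ 0: [(3,9) (6,5) (20,0) (20,16) (9,16)]
2. After x ≤ 7: [(7,41/3) (3,9) (6,5) (7,65/14)]
3. After y ≥ 3: [(7,41/3) (3,9) (6,5) (7,65/14)]
4. After y ≤ 10: [(7,10) (27/7,10) (3,9) (6,5) (7,65/14)]
5. Canonical ring: [(3,9) (6,5) (7,65/14) (7,10) (27/7,10)]

Clipped polygon: [(3,9) (6,5) (7,65/14) (7,10) (27/7,10)]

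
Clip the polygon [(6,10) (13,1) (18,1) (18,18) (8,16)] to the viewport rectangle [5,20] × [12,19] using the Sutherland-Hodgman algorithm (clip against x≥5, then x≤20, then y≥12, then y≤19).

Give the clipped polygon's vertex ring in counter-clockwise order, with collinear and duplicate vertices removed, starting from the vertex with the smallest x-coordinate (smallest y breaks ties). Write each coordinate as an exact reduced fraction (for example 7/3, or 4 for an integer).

Clipped polygon: [(20/3,12) (18,12) (18,18) (8,16)]

1. After x ≥ 5: [(6,10) (13,1) (18,1) (18,18) (8,16)]
2. After x ≤ 20: [(6,10) (13,1) (18,1) (18,18) (8,16)]
3. After y ≥ 12: [(20/3,12) (18,12) (18,18) (8,16)]
4. After y ≤ 19: [(20/3,12) (18,12) (18,18) (8,16)]
5. Canonical ring: [(20/3,12) (18,12) (18,18) (8,16)]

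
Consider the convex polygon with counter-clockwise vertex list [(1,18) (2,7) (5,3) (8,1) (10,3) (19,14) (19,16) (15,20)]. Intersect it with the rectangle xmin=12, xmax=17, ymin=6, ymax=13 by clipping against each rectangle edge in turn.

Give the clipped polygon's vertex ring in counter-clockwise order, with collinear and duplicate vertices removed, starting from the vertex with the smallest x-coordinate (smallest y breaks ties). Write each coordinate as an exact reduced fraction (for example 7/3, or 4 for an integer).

1. After x ≥ 12: [(12,137/7) (12,49/9) (19,14) (19,16) (15,20)]
2. After x ≤ 17: [(12,137/7) (12,49/9) (17,104/9) (17,18) (15,20)]
3. After y ≥ 6: [(12,137/7) (12,6) (137/11,6) (17,104/9) (17,18) (15,20)]
4. After y ≤ 13: [(12,13) (12,6) (137/11,6) (17,104/9) (17,13)]
5. Canonical ring: [(12,6) (137/11,6) (17,104/9) (17,13) (12,13)]

Clipped polygon: [(12,6) (137/11,6) (17,104/9) (17,13) (12,13)]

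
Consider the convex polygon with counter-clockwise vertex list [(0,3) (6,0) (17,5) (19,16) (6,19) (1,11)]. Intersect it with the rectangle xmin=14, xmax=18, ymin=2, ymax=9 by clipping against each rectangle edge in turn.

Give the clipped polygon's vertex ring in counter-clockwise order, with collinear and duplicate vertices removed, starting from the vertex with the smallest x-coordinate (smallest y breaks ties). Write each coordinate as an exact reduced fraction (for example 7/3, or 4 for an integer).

1. After x ≥ 14: [(14,40/11) (17,5) (19,16) (14,223/13)]
2. After x ≤ 18: [(14,40/11) (17,5) (18,21/2) (18,211/13) (14,223/13)]
3. After y ≥ 2: [(14,40/11) (17,5) (18,21/2) (18,211/13) (14,223/13)]
4. After y ≤ 9: [(14,9) (14,40/11) (17,5) (195/11,9)]
5. Canonical ring: [(14,40/11) (17,5) (195/11,9) (14,9)]

Clipped polygon: [(14,40/11) (17,5) (195/11,9) (14,9)]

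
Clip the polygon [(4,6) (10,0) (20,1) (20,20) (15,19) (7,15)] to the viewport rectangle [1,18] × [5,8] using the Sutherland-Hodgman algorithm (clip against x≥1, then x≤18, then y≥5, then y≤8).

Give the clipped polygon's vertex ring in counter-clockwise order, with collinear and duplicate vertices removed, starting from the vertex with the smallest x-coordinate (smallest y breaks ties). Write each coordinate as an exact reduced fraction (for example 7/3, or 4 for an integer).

Clipped polygon: [(4,6) (5,5) (18,5) (18,8) (14/3,8)]

1. After x ≥ 1: [(4,6) (10,0) (20,1) (20,20) (15,19) (7,15)]
2. After x ≤ 18: [(4,6) (10,0) (18,4/5) (18,98/5) (15,19) (7,15)]
3. After y ≥ 5: [(4,6) (5,5) (18,5) (18,98/5) (15,19) (7,15)]
4. After y ≤ 8: [(14/3,8) (4,6) (5,5) (18,5) (18,8)]
5. Canonical ring: [(4,6) (5,5) (18,5) (18,8) (14/3,8)]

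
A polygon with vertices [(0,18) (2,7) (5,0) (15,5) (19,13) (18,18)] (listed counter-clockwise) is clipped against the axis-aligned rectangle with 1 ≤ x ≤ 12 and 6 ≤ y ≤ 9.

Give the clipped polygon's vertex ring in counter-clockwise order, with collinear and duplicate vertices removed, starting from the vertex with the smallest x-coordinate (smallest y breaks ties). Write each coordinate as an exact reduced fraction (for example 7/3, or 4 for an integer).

Clipped polygon: [(18/11,9) (2,7) (17/7,6) (12,6) (12,9)]

1. After x ≥ 1: [(1,18) (1,25/2) (2,7) (5,0) (15,5) (19,13) (18,18)]
2. After x ≤ 12: [(12,18) (1,18) (1,25/2) (2,7) (5,0) (12,7/2)]
3. After y ≥ 6: [(12,6) (12,18) (1,18) (1,25/2) (2,7) (17/7,6)]
4. After y ≤ 9: [(12,6) (12,9) (18/11,9) (2,7) (17/7,6)]
5. Canonical ring: [(18/11,9) (2,7) (17/7,6) (12,6) (12,9)]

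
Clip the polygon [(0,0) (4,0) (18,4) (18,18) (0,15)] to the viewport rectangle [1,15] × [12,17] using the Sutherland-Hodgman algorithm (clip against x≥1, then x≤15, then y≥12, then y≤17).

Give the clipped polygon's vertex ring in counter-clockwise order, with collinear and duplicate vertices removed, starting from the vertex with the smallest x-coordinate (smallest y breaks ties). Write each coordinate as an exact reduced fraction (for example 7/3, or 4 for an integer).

Clipped polygon: [(1,12) (15,12) (15,17) (12,17) (1,91/6)]

1. After x ≥ 1: [(1,0) (4,0) (18,4) (18,18) (1,91/6)]
2. After x ≤ 15: [(1,0) (4,0) (15,22/7) (15,35/2) (1,91/6)]
3. After y ≥ 12: [(1,12) (15,12) (15,35/2) (1,91/6)]
4. After y ≤ 17: [(1,12) (15,12) (15,17) (12,17) (1,91/6)]
5. Canonical ring: [(1,12) (15,12) (15,17) (12,17) (1,91/6)]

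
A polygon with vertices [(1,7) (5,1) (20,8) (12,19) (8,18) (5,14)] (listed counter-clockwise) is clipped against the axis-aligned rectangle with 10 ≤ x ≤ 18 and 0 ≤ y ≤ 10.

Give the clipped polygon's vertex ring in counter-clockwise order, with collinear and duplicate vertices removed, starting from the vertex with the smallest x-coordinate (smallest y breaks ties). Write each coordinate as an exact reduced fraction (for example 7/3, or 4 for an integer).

1. After x ≥ 10: [(10,10/3) (20,8) (12,19) (10,37/2)]
2. After x ≤ 18: [(10,10/3) (18,106/15) (18,43/4) (12,19) (10,37/2)]
3. After y ≥ 0: [(10,10/3) (18,106/15) (18,43/4) (12,19) (10,37/2)]
4. After y ≤ 10: [(10,10) (10,10/3) (18,106/15) (18,10)]
5. Canonical ring: [(10,10/3) (18,106/15) (18,10) (10,10)]

Clipped polygon: [(10,10/3) (18,106/15) (18,10) (10,10)]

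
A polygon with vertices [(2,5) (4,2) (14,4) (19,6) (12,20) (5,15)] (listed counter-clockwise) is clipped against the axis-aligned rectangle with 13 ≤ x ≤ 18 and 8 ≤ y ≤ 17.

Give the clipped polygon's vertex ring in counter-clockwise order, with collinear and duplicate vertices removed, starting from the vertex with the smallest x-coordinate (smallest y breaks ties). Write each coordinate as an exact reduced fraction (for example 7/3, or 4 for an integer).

Clipped polygon: [(13,8) (18,8) (27/2,17) (13,17)]

1. After x ≥ 13: [(13,19/5) (14,4) (19,6) (13,18)]
2. After x ≤ 18: [(13,19/5) (14,4) (18,28/5) (18,8) (13,18)]
3. After y ≥ 8: [(13,8) (18,8) (18,8) (13,18)]
4. After y ≤ 17: [(13,17) (13,8) (18,8) (18,8) (27/2,17)]
5. Canonical ring: [(13,8) (18,8) (27/2,17) (13,17)]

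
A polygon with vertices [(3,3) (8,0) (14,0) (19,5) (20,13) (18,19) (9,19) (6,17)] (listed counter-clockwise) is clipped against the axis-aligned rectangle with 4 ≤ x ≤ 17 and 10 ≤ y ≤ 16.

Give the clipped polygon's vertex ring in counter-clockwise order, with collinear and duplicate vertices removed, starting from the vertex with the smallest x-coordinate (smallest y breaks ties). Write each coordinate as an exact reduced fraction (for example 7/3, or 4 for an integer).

Clipped polygon: [(9/2,10) (17,10) (17,16) (81/14,16)]

1. After x ≥ 4: [(4,23/3) (4,12/5) (8,0) (14,0) (19,5) (20,13) (18,19) (9,19) (6,17)]
2. After x ≤ 17: [(4,23/3) (4,12/5) (8,0) (14,0) (17,3) (17,19) (9,19) (6,17)]
3. After y ≥ 10: [(9/2,10) (17,10) (17,19) (9,19) (6,17)]
4. After y ≤ 16: [(81/14,16) (9/2,10) (17,10) (17,16)]
5. Canonical ring: [(9/2,10) (17,10) (17,16) (81/14,16)]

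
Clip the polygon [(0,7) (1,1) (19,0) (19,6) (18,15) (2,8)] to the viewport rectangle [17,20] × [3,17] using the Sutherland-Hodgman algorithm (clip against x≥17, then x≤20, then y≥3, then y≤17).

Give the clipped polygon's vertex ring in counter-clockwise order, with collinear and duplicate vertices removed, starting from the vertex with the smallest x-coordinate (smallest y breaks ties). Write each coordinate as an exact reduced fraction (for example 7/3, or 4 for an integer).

Clipped polygon: [(17,3) (19,3) (19,6) (18,15) (17,233/16)]

1. After x ≥ 17: [(17,1/9) (19,0) (19,6) (18,15) (17,233/16)]
2. After x ≤ 20: [(17,1/9) (19,0) (19,6) (18,15) (17,233/16)]
3. After y ≥ 3: [(17,3) (19,3) (19,6) (18,15) (17,233/16)]
4. After y ≤ 17: [(17,3) (19,3) (19,6) (18,15) (17,233/16)]
5. Canonical ring: [(17,3) (19,3) (19,6) (18,15) (17,233/16)]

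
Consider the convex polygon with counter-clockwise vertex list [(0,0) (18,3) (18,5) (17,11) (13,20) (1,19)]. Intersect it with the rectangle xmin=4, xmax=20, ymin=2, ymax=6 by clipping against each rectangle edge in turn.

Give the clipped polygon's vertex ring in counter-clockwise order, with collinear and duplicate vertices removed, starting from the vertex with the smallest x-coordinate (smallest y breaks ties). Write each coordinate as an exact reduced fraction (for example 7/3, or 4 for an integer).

1. After x ≥ 4: [(4,2/3) (18,3) (18,5) (17,11) (13,20) (4,77/4)]
2. After x ≤ 20: [(4,2/3) (18,3) (18,5) (17,11) (13,20) (4,77/4)]
3. After y ≥ 2: [(4,2) (12,2) (18,3) (18,5) (17,11) (13,20) (4,77/4)]
4. After y ≤ 6: [(4,6) (4,2) (12,2) (18,3) (18,5) (107/6,6)]
5. Canonical ring: [(4,2) (12,2) (18,3) (18,5) (107/6,6) (4,6)]

Clipped polygon: [(4,2) (12,2) (18,3) (18,5) (107/6,6) (4,6)]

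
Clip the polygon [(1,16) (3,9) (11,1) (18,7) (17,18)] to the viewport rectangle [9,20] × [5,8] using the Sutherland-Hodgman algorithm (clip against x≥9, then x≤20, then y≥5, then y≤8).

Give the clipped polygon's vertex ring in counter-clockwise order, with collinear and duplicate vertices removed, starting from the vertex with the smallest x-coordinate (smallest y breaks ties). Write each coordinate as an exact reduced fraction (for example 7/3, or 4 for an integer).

Clipped polygon: [(9,5) (47/3,5) (18,7) (197/11,8) (9,8)]

1. After x ≥ 9: [(9,17) (9,3) (11,1) (18,7) (17,18)]
2. After x ≤ 20: [(9,17) (9,3) (11,1) (18,7) (17,18)]
3. After y ≥ 5: [(9,17) (9,5) (47/3,5) (18,7) (17,18)]
4. After y ≤ 8: [(9,8) (9,5) (47/3,5) (18,7) (197/11,8)]
5. Canonical ring: [(9,5) (47/3,5) (18,7) (197/11,8) (9,8)]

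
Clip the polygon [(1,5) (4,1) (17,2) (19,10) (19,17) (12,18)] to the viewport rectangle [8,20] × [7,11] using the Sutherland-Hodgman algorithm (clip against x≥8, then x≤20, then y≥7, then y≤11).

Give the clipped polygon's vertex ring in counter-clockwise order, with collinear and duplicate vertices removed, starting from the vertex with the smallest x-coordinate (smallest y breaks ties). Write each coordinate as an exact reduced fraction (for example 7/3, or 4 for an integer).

Clipped polygon: [(8,7) (73/4,7) (19,10) (19,11) (8,11)]

1. After x ≥ 8: [(8,146/11) (8,17/13) (17,2) (19,10) (19,17) (12,18)]
2. After x ≤ 20: [(8,146/11) (8,17/13) (17,2) (19,10) (19,17) (12,18)]
3. After y ≥ 7: [(8,146/11) (8,7) (73/4,7) (19,10) (19,17) (12,18)]
4. After y ≤ 11: [(8,11) (8,7) (73/4,7) (19,10) (19,11)]
5. Canonical ring: [(8,7) (73/4,7) (19,10) (19,11) (8,11)]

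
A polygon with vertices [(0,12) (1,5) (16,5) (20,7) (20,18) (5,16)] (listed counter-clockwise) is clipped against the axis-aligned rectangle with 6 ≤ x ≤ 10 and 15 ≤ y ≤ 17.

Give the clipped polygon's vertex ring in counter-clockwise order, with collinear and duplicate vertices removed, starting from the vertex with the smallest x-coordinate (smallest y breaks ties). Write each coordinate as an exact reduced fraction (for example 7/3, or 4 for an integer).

1. After x ≥ 6: [(6,5) (16,5) (20,7) (20,18) (6,242/15)]
2. After x ≤ 10: [(6,5) (10,5) (10,50/3) (6,242/15)]
3. After y ≥ 15: [(6,15) (10,15) (10,50/3) (6,242/15)]
4. After y ≤ 17: [(6,15) (10,15) (10,50/3) (6,242/15)]
5. Canonical ring: [(6,15) (10,15) (10,50/3) (6,242/15)]

Clipped polygon: [(6,15) (10,15) (10,50/3) (6,242/15)]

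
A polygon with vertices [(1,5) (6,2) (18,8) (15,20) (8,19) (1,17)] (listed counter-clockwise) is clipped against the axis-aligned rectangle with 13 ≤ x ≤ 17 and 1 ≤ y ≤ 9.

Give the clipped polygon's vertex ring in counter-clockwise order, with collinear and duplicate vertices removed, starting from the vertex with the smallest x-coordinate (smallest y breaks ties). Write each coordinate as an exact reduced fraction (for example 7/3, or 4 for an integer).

1. After x ≥ 13: [(13,11/2) (18,8) (15,20) (13,138/7)]
2. After x ≤ 17: [(13,11/2) (17,15/2) (17,12) (15,20) (13,138/7)]
3. After y ≥ 1: [(13,11/2) (17,15/2) (17,12) (15,20) (13,138/7)]
4. After y ≤ 9: [(13,9) (13,11/2) (17,15/2) (17,9)]
5. Canonical ring: [(13,11/2) (17,15/2) (17,9) (13,9)]

Clipped polygon: [(13,11/2) (17,15/2) (17,9) (13,9)]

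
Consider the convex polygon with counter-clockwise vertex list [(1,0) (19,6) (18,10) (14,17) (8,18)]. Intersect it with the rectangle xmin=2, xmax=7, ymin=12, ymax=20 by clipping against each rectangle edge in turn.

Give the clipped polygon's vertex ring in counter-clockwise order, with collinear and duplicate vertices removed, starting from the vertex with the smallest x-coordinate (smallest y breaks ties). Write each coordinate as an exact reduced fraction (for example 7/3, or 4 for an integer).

Clipped polygon: [(17/3,12) (7,12) (7,108/7)]

1. After x ≥ 2: [(2,18/7) (2,1/3) (19,6) (18,10) (14,17) (8,18)]
2. After x ≤ 7: [(7,108/7) (2,18/7) (2,1/3) (7,2)]
3. After y ≥ 12: [(7,12) (7,108/7) (17/3,12)]
4. After y ≤ 20: [(7,12) (7,108/7) (17/3,12)]
5. Canonical ring: [(17/3,12) (7,12) (7,108/7)]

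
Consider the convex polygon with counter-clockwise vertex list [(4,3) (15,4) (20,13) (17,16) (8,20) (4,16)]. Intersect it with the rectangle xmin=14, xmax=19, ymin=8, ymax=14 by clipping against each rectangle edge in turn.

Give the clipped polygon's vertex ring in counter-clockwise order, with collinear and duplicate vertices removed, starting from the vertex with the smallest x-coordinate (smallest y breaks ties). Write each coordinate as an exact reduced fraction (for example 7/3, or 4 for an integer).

Clipped polygon: [(14,8) (155/9,8) (19,56/5) (19,14) (14,14)]

1. After x ≥ 14: [(14,43/11) (15,4) (20,13) (17,16) (14,52/3)]
2. After x ≤ 19: [(14,43/11) (15,4) (19,56/5) (19,14) (17,16) (14,52/3)]
3. After y ≥ 8: [(14,8) (155/9,8) (19,56/5) (19,14) (17,16) (14,52/3)]
4. After y ≤ 14: [(14,14) (14,8) (155/9,8) (19,56/5) (19,14) (19,14)]
5. Canonical ring: [(14,8) (155/9,8) (19,56/5) (19,14) (14,14)]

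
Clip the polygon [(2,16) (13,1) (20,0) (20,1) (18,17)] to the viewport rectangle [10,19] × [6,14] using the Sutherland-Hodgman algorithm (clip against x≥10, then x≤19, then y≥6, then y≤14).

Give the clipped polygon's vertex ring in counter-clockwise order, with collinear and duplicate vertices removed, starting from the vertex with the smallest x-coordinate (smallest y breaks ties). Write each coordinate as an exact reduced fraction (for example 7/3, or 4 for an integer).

Clipped polygon: [(10,6) (19,6) (19,9) (147/8,14) (10,14)]

1. After x ≥ 10: [(10,33/2) (10,56/11) (13,1) (20,0) (20,1) (18,17)]
2. After x ≤ 19: [(10,33/2) (10,56/11) (13,1) (19,1/7) (19,9) (18,17)]
3. After y ≥ 6: [(10,33/2) (10,6) (19,6) (19,9) (18,17)]
4. After y ≤ 14: [(10,14) (10,6) (19,6) (19,9) (147/8,14)]
5. Canonical ring: [(10,6) (19,6) (19,9) (147/8,14) (10,14)]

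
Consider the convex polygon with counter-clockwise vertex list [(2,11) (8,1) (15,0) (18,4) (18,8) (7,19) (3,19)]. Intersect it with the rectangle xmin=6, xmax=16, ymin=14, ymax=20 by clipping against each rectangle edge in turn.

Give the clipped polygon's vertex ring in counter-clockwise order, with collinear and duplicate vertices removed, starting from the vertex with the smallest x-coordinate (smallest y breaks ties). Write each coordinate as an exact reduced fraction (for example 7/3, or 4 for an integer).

1. After x ≥ 6: [(6,13/3) (8,1) (15,0) (18,4) (18,8) (7,19) (6,19)]
2. After x ≤ 16: [(6,13/3) (8,1) (15,0) (16,4/3) (16,10) (7,19) (6,19)]
3. After y ≥ 14: [(6,14) (12,14) (7,19) (6,19)]
4. After y ≤ 20: [(6,14) (12,14) (7,19) (6,19)]
5. Canonical ring: [(6,14) (12,14) (7,19) (6,19)]

Clipped polygon: [(6,14) (12,14) (7,19) (6,19)]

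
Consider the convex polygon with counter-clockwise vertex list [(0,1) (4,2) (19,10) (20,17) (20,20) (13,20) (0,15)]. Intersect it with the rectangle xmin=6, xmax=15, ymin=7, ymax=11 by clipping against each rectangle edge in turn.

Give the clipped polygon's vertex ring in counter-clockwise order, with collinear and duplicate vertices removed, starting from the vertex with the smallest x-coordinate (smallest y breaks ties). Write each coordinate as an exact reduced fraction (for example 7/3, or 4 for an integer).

Clipped polygon: [(6,7) (107/8,7) (15,118/15) (15,11) (6,11)]

1. After x ≥ 6: [(6,46/15) (19,10) (20,17) (20,20) (13,20) (6,225/13)]
2. After x ≤ 15: [(6,46/15) (15,118/15) (15,20) (13,20) (6,225/13)]
3. After y ≥ 7: [(6,7) (107/8,7) (15,118/15) (15,20) (13,20) (6,225/13)]
4. After y ≤ 11: [(6,11) (6,7) (107/8,7) (15,118/15) (15,11)]
5. Canonical ring: [(6,7) (107/8,7) (15,118/15) (15,11) (6,11)]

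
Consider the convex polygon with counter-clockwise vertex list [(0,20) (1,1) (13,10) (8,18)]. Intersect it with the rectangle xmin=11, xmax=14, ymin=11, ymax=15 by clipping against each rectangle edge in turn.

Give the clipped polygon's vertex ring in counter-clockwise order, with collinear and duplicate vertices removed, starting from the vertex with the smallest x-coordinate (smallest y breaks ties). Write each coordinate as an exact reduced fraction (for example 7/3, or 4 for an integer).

1. After x ≥ 11: [(11,17/2) (13,10) (11,66/5)]
2. After x ≤ 14: [(11,17/2) (13,10) (11,66/5)]
3. After y ≥ 11: [(11,11) (99/8,11) (11,66/5)]
4. After y ≤ 15: [(11,11) (99/8,11) (11,66/5)]
5. Canonical ring: [(11,11) (99/8,11) (11,66/5)]

Clipped polygon: [(11,11) (99/8,11) (11,66/5)]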